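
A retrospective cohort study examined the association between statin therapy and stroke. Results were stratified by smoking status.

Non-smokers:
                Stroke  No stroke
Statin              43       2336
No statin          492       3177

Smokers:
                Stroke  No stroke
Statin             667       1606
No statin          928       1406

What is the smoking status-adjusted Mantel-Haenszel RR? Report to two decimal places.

0.56

RR_MH = Σ(aᵢ·n₀ᵢ/nᵢ) / Σ(cᵢ·n₁ᵢ/nᵢ), with n₁ᵢ = aᵢ+bᵢ (exposed), n₀ᵢ = cᵢ+dᵢ (unexposed), nᵢ = n₁ᵢ+n₀ᵢ.
Stratum 1 (Non-smokers): n₁ = 2379, n₀ = 3669, n = 6048; a·n₀/n = 43·3669/6048 = 26.0858; c·n₁/n = 492·2379/6048 = 193.5298
Stratum 2 (Smokers): n₁ = 2273, n₀ = 2334, n = 4607; a·n₀/n = 667·2334/4607 = 337.9158; c·n₁/n = 928·2273/4607 = 457.8563
RR_MH = (26.0858 + 337.9158) / (193.5298 + 457.8563) = 364.0016 / 651.3861 = 0.55881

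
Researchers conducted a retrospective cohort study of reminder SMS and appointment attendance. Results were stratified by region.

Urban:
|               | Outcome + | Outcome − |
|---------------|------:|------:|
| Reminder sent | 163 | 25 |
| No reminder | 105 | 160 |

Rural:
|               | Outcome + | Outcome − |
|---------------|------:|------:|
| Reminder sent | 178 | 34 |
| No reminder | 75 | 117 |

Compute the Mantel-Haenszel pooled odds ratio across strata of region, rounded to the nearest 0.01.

OR_MH = Σ(aᵢdᵢ/nᵢ) / Σ(bᵢcᵢ/nᵢ), where nᵢ is the stratum total.
Stratum 1 (Urban): n = 453; a·d/n = 163·160/453 = 57.5717; b·c/n = 25·105/453 = 5.7947
Stratum 2 (Rural): n = 404; a·d/n = 178·117/404 = 51.5495; b·c/n = 34·75/404 = 6.3119
OR_MH = (57.5717 + 51.5495) / (5.7947 + 6.3119) = 109.1212 / 12.1066 = 9.01338

9.01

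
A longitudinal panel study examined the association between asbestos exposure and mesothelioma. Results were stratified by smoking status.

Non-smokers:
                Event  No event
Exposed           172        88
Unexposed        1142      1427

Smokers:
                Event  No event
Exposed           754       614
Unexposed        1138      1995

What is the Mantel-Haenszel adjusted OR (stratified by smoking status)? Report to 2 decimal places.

OR_MH = Σ(aᵢdᵢ/nᵢ) / Σ(bᵢcᵢ/nᵢ), where nᵢ is the stratum total.
Stratum 1 (Non-smokers): n = 2829; a·d/n = 172·1427/2829 = 86.7600; b·c/n = 88·1142/2829 = 35.5235
Stratum 2 (Smokers): n = 4501; a·d/n = 754·1995/4501 = 334.1991; b·c/n = 614·1138/4501 = 155.2393
OR_MH = (86.7600 + 334.1991) / (35.5235 + 155.2393) = 420.9591 / 190.7628 = 2.20671

2.21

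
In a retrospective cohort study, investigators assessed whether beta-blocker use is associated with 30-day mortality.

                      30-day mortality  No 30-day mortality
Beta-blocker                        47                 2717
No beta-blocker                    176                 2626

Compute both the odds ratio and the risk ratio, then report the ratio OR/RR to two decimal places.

0.95

Cells: a = 47, b = 2717, c = 176, d = 2626.
OR = (47·2626)/(2717·176) = 123422/478192 = 0.25810
Risk in exposed = 47/2764 = 0.01700; risk in unexposed = 176/2802 = 0.06281; RR = 0.27072
OR/RR = 0.25810 / 0.27072 = 0.95340
The outcome is rare in both groups, so OR ≈ RR (ratio near 1).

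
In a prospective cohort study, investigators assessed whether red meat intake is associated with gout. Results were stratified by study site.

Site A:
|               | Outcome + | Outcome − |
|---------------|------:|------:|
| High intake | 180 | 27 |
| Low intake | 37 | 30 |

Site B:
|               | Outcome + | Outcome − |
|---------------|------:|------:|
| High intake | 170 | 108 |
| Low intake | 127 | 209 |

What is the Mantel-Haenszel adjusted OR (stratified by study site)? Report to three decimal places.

2.985

OR_MH = Σ(aᵢdᵢ/nᵢ) / Σ(bᵢcᵢ/nᵢ), where nᵢ is the stratum total.
Stratum 1 (Site A): n = 274; a·d/n = 180·30/274 = 19.7080; b·c/n = 27·37/274 = 3.6460
Stratum 2 (Site B): n = 614; a·d/n = 170·209/614 = 57.8664; b·c/n = 108·127/614 = 22.3388
OR_MH = (19.7080 + 57.8664) / (3.6460 + 22.3388) = 77.5745 / 25.9847 = 2.98539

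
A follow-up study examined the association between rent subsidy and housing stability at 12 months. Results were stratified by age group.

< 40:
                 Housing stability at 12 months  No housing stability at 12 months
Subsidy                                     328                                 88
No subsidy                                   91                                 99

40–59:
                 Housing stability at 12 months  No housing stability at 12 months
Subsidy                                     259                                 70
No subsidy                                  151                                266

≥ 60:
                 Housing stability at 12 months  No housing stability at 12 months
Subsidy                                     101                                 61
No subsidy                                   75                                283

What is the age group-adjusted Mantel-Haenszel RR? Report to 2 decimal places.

RR_MH = Σ(aᵢ·n₀ᵢ/nᵢ) / Σ(cᵢ·n₁ᵢ/nᵢ), with n₁ᵢ = aᵢ+bᵢ (exposed), n₀ᵢ = cᵢ+dᵢ (unexposed), nᵢ = n₁ᵢ+n₀ᵢ.
Stratum 1 (< 40): n₁ = 416, n₀ = 190, n = 606; a·n₀/n = 328·190/606 = 102.8383; c·n₁/n = 91·416/606 = 62.4686
Stratum 2 (40–59): n₁ = 329, n₀ = 417, n = 746; a·n₀/n = 259·417/746 = 144.7761; c·n₁/n = 151·329/746 = 66.5938
Stratum 3 (≥ 60): n₁ = 162, n₀ = 358, n = 520; a·n₀/n = 101·358/520 = 69.5346; c·n₁/n = 75·162/520 = 23.3654
RR_MH = (102.8383 + 144.7761 + 69.5346) / (62.4686 + 66.5938 + 23.3654) = 317.1490 / 152.4279 = 2.08065

2.08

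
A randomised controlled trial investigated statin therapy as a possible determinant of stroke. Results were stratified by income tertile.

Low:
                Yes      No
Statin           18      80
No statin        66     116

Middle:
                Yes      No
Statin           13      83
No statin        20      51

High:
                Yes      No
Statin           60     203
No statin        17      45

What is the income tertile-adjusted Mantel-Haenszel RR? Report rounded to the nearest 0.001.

0.593

RR_MH = Σ(aᵢ·n₀ᵢ/nᵢ) / Σ(cᵢ·n₁ᵢ/nᵢ), with n₁ᵢ = aᵢ+bᵢ (exposed), n₀ᵢ = cᵢ+dᵢ (unexposed), nᵢ = n₁ᵢ+n₀ᵢ.
Stratum 1 (Low): n₁ = 98, n₀ = 182, n = 280; a·n₀/n = 18·182/280 = 11.7000; c·n₁/n = 66·98/280 = 23.1000
Stratum 2 (Middle): n₁ = 96, n₀ = 71, n = 167; a·n₀/n = 13·71/167 = 5.5269; c·n₁/n = 20·96/167 = 11.4970
Stratum 3 (High): n₁ = 263, n₀ = 62, n = 325; a·n₀/n = 60·62/325 = 11.4462; c·n₁/n = 17·263/325 = 13.7569
RR_MH = (11.7000 + 5.5269 + 11.4462) / (23.1000 + 11.4970 + 13.7569) = 28.6731 / 48.3539 = 0.59298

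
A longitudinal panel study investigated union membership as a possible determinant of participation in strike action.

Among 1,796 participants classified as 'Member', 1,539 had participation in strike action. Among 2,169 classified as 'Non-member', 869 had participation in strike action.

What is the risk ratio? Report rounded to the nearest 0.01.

2.14

From the description: a = 1539, b = 257, c = 869, d = 1300.
Risk in exposed = 1539/1796 = 0.85690; risk in unexposed = 869/2169 = 0.40065.
RR = 0.85690 / 0.40065 = 2.13881
The risk among the exposed is 2.14 times that among the unexposed.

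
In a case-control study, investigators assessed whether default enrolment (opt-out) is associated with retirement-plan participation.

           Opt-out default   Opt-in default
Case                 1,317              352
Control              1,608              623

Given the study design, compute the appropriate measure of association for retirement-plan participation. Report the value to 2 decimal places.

1.45

Reading the table with exposure as columns: a = 1317 (Opt-out default, case), b = 1608 (Opt-out default, non-case), c = 352 (Opt-in default, case), d = 623.
This is a case-control study: participants were sampled on outcome status, so risks in the source population cannot be estimated directly — relative risk is not valid here. The odds ratio is the appropriate measure.
OR = (a·d)/(b·c) = (1317 × 623) / (1608 × 352) = 820491 / 566016 = 1.44959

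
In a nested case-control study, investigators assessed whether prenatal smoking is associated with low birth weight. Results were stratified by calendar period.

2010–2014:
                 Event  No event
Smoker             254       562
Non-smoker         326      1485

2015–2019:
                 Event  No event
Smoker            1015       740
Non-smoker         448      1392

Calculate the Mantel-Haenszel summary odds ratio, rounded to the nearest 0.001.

3.313

OR_MH = Σ(aᵢdᵢ/nᵢ) / Σ(bᵢcᵢ/nᵢ), where nᵢ is the stratum total.
Stratum 1 (2010–2014): n = 2627; a·d/n = 254·1485/2627 = 143.5820; b·c/n = 562·326/2627 = 69.7419
Stratum 2 (2015–2019): n = 3595; a·d/n = 1015·1392/3595 = 393.0125; b·c/n = 740·448/3595 = 92.2170
OR_MH = (143.5820 + 393.0125) / (69.7419 + 92.2170) = 536.5946 / 161.9589 = 3.31315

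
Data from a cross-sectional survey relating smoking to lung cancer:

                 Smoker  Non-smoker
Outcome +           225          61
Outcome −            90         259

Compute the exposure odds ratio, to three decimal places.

Reading the table with exposure as columns: a = 225 (Smoker, case), b = 90 (Smoker, non-case), c = 61 (Non-smoker, case), d = 259.
OR = (a·d)/(b·c) = (225 × 259) / (90 × 61) = 58275 / 5490 = 10.61475
The odds of lung cancer are about 10.61 times as high in the smoker group.

10.615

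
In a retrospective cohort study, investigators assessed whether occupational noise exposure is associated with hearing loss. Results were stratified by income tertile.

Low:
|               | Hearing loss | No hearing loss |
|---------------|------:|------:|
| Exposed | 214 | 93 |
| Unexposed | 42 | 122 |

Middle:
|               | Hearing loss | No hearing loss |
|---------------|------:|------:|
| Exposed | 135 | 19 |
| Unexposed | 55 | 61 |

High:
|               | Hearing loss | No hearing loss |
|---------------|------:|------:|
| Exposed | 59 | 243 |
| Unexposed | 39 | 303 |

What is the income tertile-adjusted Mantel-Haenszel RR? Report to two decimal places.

RR_MH = Σ(aᵢ·n₀ᵢ/nᵢ) / Σ(cᵢ·n₁ᵢ/nᵢ), with n₁ᵢ = aᵢ+bᵢ (exposed), n₀ᵢ = cᵢ+dᵢ (unexposed), nᵢ = n₁ᵢ+n₀ᵢ.
Stratum 1 (Low): n₁ = 307, n₀ = 164, n = 471; a·n₀/n = 214·164/471 = 74.5138; c·n₁/n = 42·307/471 = 27.3758
Stratum 2 (Middle): n₁ = 154, n₀ = 116, n = 270; a·n₀/n = 135·116/270 = 58.0000; c·n₁/n = 55·154/270 = 31.3704
Stratum 3 (High): n₁ = 302, n₀ = 342, n = 644; a·n₀/n = 59·342/644 = 31.3323; c·n₁/n = 39·302/644 = 18.2888
RR_MH = (74.5138 + 58.0000 + 31.3323) / (27.3758 + 31.3704 + 18.2888) = 163.8461 / 77.0350 = 2.12691

2.13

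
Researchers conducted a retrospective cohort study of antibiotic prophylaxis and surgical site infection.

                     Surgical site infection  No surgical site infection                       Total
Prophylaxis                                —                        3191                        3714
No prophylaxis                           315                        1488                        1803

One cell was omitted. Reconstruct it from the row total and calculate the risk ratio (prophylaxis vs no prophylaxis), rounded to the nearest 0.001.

0.806

The missing cell is in the exposed row: 3714 − 3191 = 523.
So a = 523, b = 3191, c = 315, d = 1488.
RR = [a/(a+b)] / [c/(c+d)] = (523/3714) / (315/1803) = 0.14082/0.17471 = 0.80602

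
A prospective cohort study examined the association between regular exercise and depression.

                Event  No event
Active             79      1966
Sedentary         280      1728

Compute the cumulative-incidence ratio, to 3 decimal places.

Cells: a = 79, b = 1966, c = 280, d = 1728.
Risk in exposed = 79/2045 = 0.03863; risk in unexposed = 280/2008 = 0.13944.
RR = 0.03863 / 0.13944 = 0.27704
The risk is 72% lower among the exposed than among the unexposed.

0.277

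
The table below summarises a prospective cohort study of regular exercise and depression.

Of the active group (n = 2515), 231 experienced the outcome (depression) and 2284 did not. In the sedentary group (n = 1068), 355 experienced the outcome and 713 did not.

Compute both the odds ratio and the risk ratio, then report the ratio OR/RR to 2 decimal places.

From the description: a = 231, b = 2284, c = 355, d = 713.
OR = (231·713)/(2284·355) = 164703/810820 = 0.20313
Risk in exposed = 231/2515 = 0.09185; risk in unexposed = 355/1068 = 0.33240; RR = 0.27632
OR/RR = 0.20313 / 0.27632 = 0.73512
The outcome is not rare, so the OR lies further from 1 than the RR.

0.74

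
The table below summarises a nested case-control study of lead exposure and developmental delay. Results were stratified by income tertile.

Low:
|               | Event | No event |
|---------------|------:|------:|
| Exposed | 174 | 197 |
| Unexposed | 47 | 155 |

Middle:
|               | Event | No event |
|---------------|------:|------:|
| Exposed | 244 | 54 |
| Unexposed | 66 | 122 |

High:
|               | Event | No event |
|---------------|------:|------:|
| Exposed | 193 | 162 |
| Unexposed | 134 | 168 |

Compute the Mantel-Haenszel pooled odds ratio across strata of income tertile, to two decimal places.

OR_MH = Σ(aᵢdᵢ/nᵢ) / Σ(bᵢcᵢ/nᵢ), where nᵢ is the stratum total.
Stratum 1 (Low): n = 573; a·d/n = 174·155/573 = 47.0681; b·c/n = 197·47/573 = 16.1588
Stratum 2 (Middle): n = 486; a·d/n = 244·122/486 = 61.2510; b·c/n = 54·66/486 = 7.3333
Stratum 3 (High): n = 657; a·d/n = 193·168/657 = 49.3516; b·c/n = 162·134/657 = 33.0411
OR_MH = (47.0681 + 61.2510 + 49.3516) / (16.1588 + 7.3333 + 33.0411) = 157.6707 / 56.5332 = 2.78899

2.79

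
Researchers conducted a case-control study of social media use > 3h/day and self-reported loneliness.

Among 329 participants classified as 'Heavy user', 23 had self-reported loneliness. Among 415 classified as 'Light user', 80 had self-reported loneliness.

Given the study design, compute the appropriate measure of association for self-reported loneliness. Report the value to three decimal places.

From the description: a = 23, b = 306, c = 80, d = 335.
This is a case-control study: participants were sampled on outcome status, so risks in the source population cannot be estimated directly — relative risk is not valid here. The odds ratio is the appropriate measure.
OR = (a·d)/(b·c) = (23 × 335) / (306 × 80) = 7705 / 24480 = 0.31475

0.315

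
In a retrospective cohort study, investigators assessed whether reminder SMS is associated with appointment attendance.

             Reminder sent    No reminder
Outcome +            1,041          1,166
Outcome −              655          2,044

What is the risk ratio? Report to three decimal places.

1.690

Reading the table with exposure as columns: a = 1041 (Reminder sent, case), b = 655 (Reminder sent, non-case), c = 1166 (No reminder, case), d = 2044.
Risk in exposed = 1041/1696 = 0.61380; risk in unexposed = 1166/3210 = 0.36324.
RR = 0.61380 / 0.36324 = 1.68978
The risk among the exposed is 1.69 times that among the unexposed.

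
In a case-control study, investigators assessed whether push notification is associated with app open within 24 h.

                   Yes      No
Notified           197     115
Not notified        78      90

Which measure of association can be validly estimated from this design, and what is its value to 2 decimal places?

1.98

Cells: a = 197, b = 115, c = 78, d = 90.
This is a case-control study: participants were sampled on outcome status, so risks in the source population cannot be estimated directly — relative risk is not valid here. The odds ratio is the appropriate measure.
OR = (a·d)/(b·c) = (197 × 90) / (115 × 78) = 17730 / 8970 = 1.97659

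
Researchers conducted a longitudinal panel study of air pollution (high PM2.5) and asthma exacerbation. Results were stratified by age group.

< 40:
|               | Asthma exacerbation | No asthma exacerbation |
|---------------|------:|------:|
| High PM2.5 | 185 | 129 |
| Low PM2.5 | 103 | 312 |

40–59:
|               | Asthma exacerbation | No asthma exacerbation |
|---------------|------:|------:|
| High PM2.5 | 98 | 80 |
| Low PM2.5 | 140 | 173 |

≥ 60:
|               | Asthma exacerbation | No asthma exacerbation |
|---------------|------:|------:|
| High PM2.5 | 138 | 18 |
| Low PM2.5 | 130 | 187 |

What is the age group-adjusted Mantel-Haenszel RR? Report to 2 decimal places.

1.89

RR_MH = Σ(aᵢ·n₀ᵢ/nᵢ) / Σ(cᵢ·n₁ᵢ/nᵢ), with n₁ᵢ = aᵢ+bᵢ (exposed), n₀ᵢ = cᵢ+dᵢ (unexposed), nᵢ = n₁ᵢ+n₀ᵢ.
Stratum 1 (< 40): n₁ = 314, n₀ = 415, n = 729; a·n₀/n = 185·415/729 = 105.3155; c·n₁/n = 103·314/729 = 44.3649
Stratum 2 (40–59): n₁ = 178, n₀ = 313, n = 491; a·n₀/n = 98·313/491 = 62.4725; c·n₁/n = 140·178/491 = 50.7536
Stratum 3 (≥ 60): n₁ = 156, n₀ = 317, n = 473; a·n₀/n = 138·317/473 = 92.4863; c·n₁/n = 130·156/473 = 42.8753
RR_MH = (105.3155 + 62.4725 + 92.4863) / (44.3649 + 50.7536 + 42.8753) = 260.2743 / 137.9937 = 1.88613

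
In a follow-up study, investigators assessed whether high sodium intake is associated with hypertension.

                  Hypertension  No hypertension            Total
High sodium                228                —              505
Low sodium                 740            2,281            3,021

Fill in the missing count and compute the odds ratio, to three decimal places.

2.537

The missing cell is in the exposed row: 505 − 228 = 277.
So a = 228, b = 277, c = 740, d = 2281.
OR = (a·d)/(b·c) = (228 × 2281) / (277 × 740) = 520068 / 204980 = 2.53716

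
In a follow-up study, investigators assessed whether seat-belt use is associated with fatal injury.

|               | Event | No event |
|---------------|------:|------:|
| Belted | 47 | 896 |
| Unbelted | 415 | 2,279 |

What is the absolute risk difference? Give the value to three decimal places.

Cells: a = 47, b = 896, c = 415, d = 2279.
Risk in exposed = 47/943 = 0.049841; risk in unexposed = 415/2694 = 0.154046.
Risk difference = 0.049841 − 0.154046 = -0.104205

-0.104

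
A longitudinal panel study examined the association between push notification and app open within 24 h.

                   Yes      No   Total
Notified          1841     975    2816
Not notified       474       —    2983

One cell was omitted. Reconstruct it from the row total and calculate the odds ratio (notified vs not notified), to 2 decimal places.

The missing cell is in the unexposed row: 2983 − 474 = 2509.
So a = 1841, b = 975, c = 474, d = 2509.
OR = (a·d)/(b·c) = (1841 × 2509) / (975 × 474) = 4619069 / 462150 = 9.99474

9.99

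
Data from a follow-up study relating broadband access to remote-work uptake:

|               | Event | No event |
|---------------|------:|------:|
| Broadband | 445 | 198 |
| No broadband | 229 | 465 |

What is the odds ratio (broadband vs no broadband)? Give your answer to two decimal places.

Cells: a = 445, b = 198, c = 229, d = 465.
OR = (a·d)/(b·c) = (445 × 465) / (198 × 229) = 206925 / 45342 = 4.56365
The odds of remote-work uptake are about 4.56 times as high in the broadband group.

4.56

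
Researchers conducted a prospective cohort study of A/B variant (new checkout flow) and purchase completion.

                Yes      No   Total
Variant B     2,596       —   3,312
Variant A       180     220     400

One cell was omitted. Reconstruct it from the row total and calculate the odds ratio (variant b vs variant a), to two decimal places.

4.43

The missing cell is in the exposed row: 3312 − 2596 = 716.
So a = 2596, b = 716, c = 180, d = 220.
OR = (a·d)/(b·c) = (2596 × 220) / (716 × 180) = 571120 / 128880 = 4.43141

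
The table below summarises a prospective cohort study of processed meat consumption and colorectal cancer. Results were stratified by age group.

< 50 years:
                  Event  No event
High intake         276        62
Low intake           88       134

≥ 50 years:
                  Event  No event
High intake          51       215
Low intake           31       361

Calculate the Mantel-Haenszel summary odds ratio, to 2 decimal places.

4.73

OR_MH = Σ(aᵢdᵢ/nᵢ) / Σ(bᵢcᵢ/nᵢ), where nᵢ is the stratum total.
Stratum 1 (< 50 years): n = 560; a·d/n = 276·134/560 = 66.0429; b·c/n = 62·88/560 = 9.7429
Stratum 2 (≥ 50 years): n = 658; a·d/n = 51·361/658 = 27.9802; b·c/n = 215·31/658 = 10.1292
OR_MH = (66.0429 + 27.9802) / (9.7429 + 10.1292) = 94.0231 / 19.8720 = 4.73143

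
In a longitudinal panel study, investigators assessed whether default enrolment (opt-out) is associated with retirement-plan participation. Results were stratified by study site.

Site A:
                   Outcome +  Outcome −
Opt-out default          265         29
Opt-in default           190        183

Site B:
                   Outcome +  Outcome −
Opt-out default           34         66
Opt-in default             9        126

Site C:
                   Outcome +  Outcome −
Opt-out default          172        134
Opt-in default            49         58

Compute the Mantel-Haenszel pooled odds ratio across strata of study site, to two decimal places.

OR_MH = Σ(aᵢdᵢ/nᵢ) / Σ(bᵢcᵢ/nᵢ), where nᵢ is the stratum total.
Stratum 1 (Site A): n = 667; a·d/n = 265·183/667 = 72.7061; b·c/n = 29·190/667 = 8.2609
Stratum 2 (Site B): n = 235; a·d/n = 34·126/235 = 18.2298; b·c/n = 66·9/235 = 2.5277
Stratum 3 (Site C): n = 413; a·d/n = 172·58/413 = 24.1550; b·c/n = 134·49/413 = 15.8983
OR_MH = (72.7061 + 18.2298 + 24.1550) / (8.2609 + 2.5277 + 15.8983) = 115.0909 / 26.6868 = 4.31265

4.31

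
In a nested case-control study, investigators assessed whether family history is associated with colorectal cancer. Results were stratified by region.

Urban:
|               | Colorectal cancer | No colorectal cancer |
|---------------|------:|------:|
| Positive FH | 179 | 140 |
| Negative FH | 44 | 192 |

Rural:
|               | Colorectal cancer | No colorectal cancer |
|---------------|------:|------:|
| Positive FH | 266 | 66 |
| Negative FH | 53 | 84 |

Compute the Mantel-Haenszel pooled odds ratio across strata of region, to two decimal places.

5.90

OR_MH = Σ(aᵢdᵢ/nᵢ) / Σ(bᵢcᵢ/nᵢ), where nᵢ is the stratum total.
Stratum 1 (Urban): n = 555; a·d/n = 179·192/555 = 61.9243; b·c/n = 140·44/555 = 11.0991
Stratum 2 (Rural): n = 469; a·d/n = 266·84/469 = 47.6418; b·c/n = 66·53/469 = 7.4584
OR_MH = (61.9243 + 47.6418) / (11.0991 + 7.4584) = 109.5661 / 18.5575 = 5.90414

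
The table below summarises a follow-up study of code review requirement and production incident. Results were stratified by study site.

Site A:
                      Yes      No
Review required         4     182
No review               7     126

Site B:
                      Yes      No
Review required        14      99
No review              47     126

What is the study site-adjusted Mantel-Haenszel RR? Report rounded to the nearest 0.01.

0.45

RR_MH = Σ(aᵢ·n₀ᵢ/nᵢ) / Σ(cᵢ·n₁ᵢ/nᵢ), with n₁ᵢ = aᵢ+bᵢ (exposed), n₀ᵢ = cᵢ+dᵢ (unexposed), nᵢ = n₁ᵢ+n₀ᵢ.
Stratum 1 (Site A): n₁ = 186, n₀ = 133, n = 319; a·n₀/n = 4·133/319 = 1.6677; c·n₁/n = 7·186/319 = 4.0815
Stratum 2 (Site B): n₁ = 113, n₀ = 173, n = 286; a·n₀/n = 14·173/286 = 8.4685; c·n₁/n = 47·113/286 = 18.5699
RR_MH = (1.6677 + 8.4685) / (4.0815 + 18.5699) = 10.1362 / 22.6514 = 0.44749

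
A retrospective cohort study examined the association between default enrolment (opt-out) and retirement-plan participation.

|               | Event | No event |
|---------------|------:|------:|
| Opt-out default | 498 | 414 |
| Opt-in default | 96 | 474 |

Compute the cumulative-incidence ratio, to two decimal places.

3.24

Cells: a = 498, b = 414, c = 96, d = 474.
Risk in exposed = 498/912 = 0.54605; risk in unexposed = 96/570 = 0.16842.
RR = 0.54605 / 0.16842 = 3.24219
The risk among the exposed is 3.24 times that among the unexposed.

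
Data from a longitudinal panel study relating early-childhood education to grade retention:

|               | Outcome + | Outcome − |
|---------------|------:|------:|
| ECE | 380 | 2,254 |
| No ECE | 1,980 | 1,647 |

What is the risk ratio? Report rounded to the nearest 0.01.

0.26

Cells: a = 380, b = 2254, c = 1980, d = 1647.
Risk in exposed = 380/2634 = 0.14427; risk in unexposed = 1980/3627 = 0.54591.
RR = 0.14427 / 0.54591 = 0.26427
The risk is 74% lower among the exposed than among the unexposed.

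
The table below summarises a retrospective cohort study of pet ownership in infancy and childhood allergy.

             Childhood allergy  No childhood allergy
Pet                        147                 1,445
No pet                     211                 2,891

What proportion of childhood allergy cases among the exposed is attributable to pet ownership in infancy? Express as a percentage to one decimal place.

Cells: a = 147, b = 1445, c = 211, d = 2891.
Risk in exposed = 147/1592 = 0.09234; risk in unexposed = 211/3102 = 0.06802.
RR = 0.09234/0.06802 = 1.35748
AR% = (RR − 1)/RR × 100 = (1.35748 − 1)/1.35748 × 100 = 26.3341%

26.3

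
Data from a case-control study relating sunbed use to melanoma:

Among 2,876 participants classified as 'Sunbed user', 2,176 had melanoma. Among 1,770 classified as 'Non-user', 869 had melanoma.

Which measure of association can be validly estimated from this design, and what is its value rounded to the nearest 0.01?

From the description: a = 2176, b = 700, c = 869, d = 901.
This is a case-control study: participants were sampled on outcome status, so risks in the source population cannot be estimated directly — relative risk is not valid here. The odds ratio is the appropriate measure.
OR = (a·d)/(b·c) = (2176 × 901) / (700 × 869) = 1960576 / 608300 = 3.22304

3.22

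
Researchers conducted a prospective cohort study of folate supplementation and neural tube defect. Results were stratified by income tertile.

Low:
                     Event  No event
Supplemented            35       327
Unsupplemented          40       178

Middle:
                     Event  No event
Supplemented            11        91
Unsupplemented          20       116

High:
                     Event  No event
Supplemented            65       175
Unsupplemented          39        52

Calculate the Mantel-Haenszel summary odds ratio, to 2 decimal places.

OR_MH = Σ(aᵢdᵢ/nᵢ) / Σ(bᵢcᵢ/nᵢ), where nᵢ is the stratum total.
Stratum 1 (Low): n = 580; a·d/n = 35·178/580 = 10.7414; b·c/n = 327·40/580 = 22.5517
Stratum 2 (Middle): n = 238; a·d/n = 11·116/238 = 5.3613; b·c/n = 91·20/238 = 7.6471
Stratum 3 (High): n = 331; a·d/n = 65·52/331 = 10.2115; b·c/n = 175·39/331 = 20.6193
OR_MH = (10.7414 + 5.3613 + 10.2115) / (22.5517 + 7.6471 + 20.6193) = 26.3142 / 50.8181 = 0.51781

0.52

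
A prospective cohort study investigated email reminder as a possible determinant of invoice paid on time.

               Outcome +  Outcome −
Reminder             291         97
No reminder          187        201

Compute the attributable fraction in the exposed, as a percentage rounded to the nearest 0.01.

Cells: a = 291, b = 97, c = 187, d = 201.
Risk in exposed = 291/388 = 0.75000; risk in unexposed = 187/388 = 0.48196.
RR = 0.75000/0.48196 = 1.55615
AR% = (RR − 1)/RR × 100 = (1.55615 − 1)/1.55615 × 100 = 35.7388%

35.74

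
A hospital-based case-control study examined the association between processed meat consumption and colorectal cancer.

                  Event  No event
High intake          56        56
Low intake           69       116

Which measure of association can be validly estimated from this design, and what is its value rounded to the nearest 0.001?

Cells: a = 56, b = 56, c = 69, d = 116.
This is a hospital-based case-control study: participants were sampled on outcome status, so risks in the source population cannot be estimated directly — relative risk is not valid here. The odds ratio is the appropriate measure.
OR = (a·d)/(b·c) = (56 × 116) / (56 × 69) = 6496 / 3864 = 1.68116

1.681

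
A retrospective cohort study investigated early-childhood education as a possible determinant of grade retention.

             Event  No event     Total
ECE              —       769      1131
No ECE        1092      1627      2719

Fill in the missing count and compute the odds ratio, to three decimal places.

0.701

The missing cell is in the exposed row: 1131 − 769 = 362.
So a = 362, b = 769, c = 1092, d = 1627.
OR = (a·d)/(b·c) = (362 × 1627) / (769 × 1092) = 588974 / 839748 = 0.70137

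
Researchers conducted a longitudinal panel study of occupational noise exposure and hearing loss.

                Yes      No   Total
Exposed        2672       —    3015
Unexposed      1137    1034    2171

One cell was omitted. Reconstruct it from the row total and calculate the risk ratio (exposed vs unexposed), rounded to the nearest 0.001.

1.692

The missing cell is in the exposed row: 3015 − 2672 = 343.
So a = 2672, b = 343, c = 1137, d = 1034.
RR = [a/(a+b)] / [c/(c+d)] = (2672/3015) / (1137/2171) = 0.88624/0.52372 = 1.69219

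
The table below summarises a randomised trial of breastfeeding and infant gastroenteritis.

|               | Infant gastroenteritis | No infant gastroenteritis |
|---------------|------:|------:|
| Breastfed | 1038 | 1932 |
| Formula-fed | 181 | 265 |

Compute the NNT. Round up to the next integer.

Risk in treated group = 1038/2970 = 0.34949; risk in control = 181/446 = 0.40583.
Absolute risk reduction = 0.40583 − 0.34949 = 0.05633
NNT = 1 / ARR = 1 / 0.05633 = 17.751 → round up → 18

18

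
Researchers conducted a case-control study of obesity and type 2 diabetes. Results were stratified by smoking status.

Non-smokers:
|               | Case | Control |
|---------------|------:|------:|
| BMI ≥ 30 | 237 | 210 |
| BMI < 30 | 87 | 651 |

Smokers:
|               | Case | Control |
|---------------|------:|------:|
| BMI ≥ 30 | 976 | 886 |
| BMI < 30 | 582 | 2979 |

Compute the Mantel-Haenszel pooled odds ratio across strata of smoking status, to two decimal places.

OR_MH = Σ(aᵢdᵢ/nᵢ) / Σ(bᵢcᵢ/nᵢ), where nᵢ is the stratum total.
Stratum 1 (Non-smokers): n = 1185; a·d/n = 237·651/1185 = 130.2000; b·c/n = 210·87/1185 = 15.4177
Stratum 2 (Smokers): n = 5423; a·d/n = 976·2979/5423 = 536.1431; b·c/n = 886·582/5423 = 95.0861
OR_MH = (130.2000 + 536.1431) / (15.4177 + 95.0861) = 666.3431 / 110.5038 = 6.03004

6.03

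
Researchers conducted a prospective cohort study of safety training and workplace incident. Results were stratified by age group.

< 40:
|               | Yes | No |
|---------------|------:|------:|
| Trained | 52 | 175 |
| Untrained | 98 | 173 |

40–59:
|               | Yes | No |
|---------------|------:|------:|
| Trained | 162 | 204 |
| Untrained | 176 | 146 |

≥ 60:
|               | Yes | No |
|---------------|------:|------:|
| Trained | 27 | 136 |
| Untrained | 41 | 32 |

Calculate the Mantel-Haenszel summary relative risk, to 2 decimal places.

RR_MH = Σ(aᵢ·n₀ᵢ/nᵢ) / Σ(cᵢ·n₁ᵢ/nᵢ), with n₁ᵢ = aᵢ+bᵢ (exposed), n₀ᵢ = cᵢ+dᵢ (unexposed), nᵢ = n₁ᵢ+n₀ᵢ.
Stratum 1 (< 40): n₁ = 227, n₀ = 271, n = 498; a·n₀/n = 52·271/498 = 28.2972; c·n₁/n = 98·227/498 = 44.6707
Stratum 2 (40–59): n₁ = 366, n₀ = 322, n = 688; a·n₀/n = 162·322/688 = 75.8198; c·n₁/n = 176·366/688 = 93.6279
Stratum 3 (≥ 60): n₁ = 163, n₀ = 73, n = 236; a·n₀/n = 27·73/236 = 8.3517; c·n₁/n = 41·163/236 = 28.3178
RR_MH = (28.2972 + 75.8198 + 8.3517) / (44.6707 + 93.6279 + 28.3178) = 112.4687 / 166.6164 = 0.67502

0.68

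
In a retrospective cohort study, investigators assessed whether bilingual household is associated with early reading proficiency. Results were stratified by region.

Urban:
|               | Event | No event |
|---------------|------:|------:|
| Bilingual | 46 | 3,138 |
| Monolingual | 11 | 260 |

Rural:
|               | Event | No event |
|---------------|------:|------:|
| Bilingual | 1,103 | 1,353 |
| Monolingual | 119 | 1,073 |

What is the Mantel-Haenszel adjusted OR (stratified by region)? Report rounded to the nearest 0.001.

OR_MH = Σ(aᵢdᵢ/nᵢ) / Σ(bᵢcᵢ/nᵢ), where nᵢ is the stratum total.
Stratum 1 (Urban): n = 3455; a·d/n = 46·260/3455 = 3.4616; b·c/n = 3138·11/3455 = 9.9907
Stratum 2 (Rural): n = 3648; a·d/n = 1103·1073/3648 = 324.4296; b·c/n = 1353·119/3648 = 44.1357
OR_MH = (3.4616 + 324.4296) / (9.9907 + 44.1357) = 327.8912 / 54.1264 = 6.05788

6.058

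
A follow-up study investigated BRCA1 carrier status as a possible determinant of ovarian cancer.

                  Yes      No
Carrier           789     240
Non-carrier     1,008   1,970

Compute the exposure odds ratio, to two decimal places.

Cells: a = 789, b = 240, c = 1008, d = 1970.
OR = (a·d)/(b·c) = (789 × 1970) / (240 × 1008) = 1554330 / 241920 = 6.42498
The odds of ovarian cancer are about 6.42 times as high in the carrier group.

6.42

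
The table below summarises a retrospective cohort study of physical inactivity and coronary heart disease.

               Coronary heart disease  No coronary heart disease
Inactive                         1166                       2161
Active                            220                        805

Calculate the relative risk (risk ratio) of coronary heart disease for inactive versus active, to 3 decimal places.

1.633

Cells: a = 1166, b = 2161, c = 220, d = 805.
Risk in exposed = 1166/3327 = 0.35047; risk in unexposed = 220/1025 = 0.21463.
RR = 0.35047 / 0.21463 = 1.63285
The risk among the exposed is 1.63 times that among the unexposed.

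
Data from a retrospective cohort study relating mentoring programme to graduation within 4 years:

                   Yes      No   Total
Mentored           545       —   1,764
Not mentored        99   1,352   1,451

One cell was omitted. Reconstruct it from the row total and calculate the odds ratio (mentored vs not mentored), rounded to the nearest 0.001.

The missing cell is in the exposed row: 1764 − 545 = 1219.
So a = 545, b = 1219, c = 99, d = 1352.
OR = (a·d)/(b·c) = (545 × 1352) / (1219 × 99) = 736840 / 120681 = 6.10568

6.106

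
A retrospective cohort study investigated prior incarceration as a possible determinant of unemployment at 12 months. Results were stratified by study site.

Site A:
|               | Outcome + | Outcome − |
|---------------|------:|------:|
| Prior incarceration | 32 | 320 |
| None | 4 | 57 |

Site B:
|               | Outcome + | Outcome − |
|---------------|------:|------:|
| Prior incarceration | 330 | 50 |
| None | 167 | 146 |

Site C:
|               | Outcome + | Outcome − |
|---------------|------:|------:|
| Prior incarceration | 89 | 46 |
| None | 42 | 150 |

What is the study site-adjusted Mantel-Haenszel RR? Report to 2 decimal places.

RR_MH = Σ(aᵢ·n₀ᵢ/nᵢ) / Σ(cᵢ·n₁ᵢ/nᵢ), with n₁ᵢ = aᵢ+bᵢ (exposed), n₀ᵢ = cᵢ+dᵢ (unexposed), nᵢ = n₁ᵢ+n₀ᵢ.
Stratum 1 (Site A): n₁ = 352, n₀ = 61, n = 413; a·n₀/n = 32·61/413 = 4.7264; c·n₁/n = 4·352/413 = 3.4092
Stratum 2 (Site B): n₁ = 380, n₀ = 313, n = 693; a·n₀/n = 330·313/693 = 149.0476; c·n₁/n = 167·380/693 = 91.5729
Stratum 3 (Site C): n₁ = 135, n₀ = 192, n = 327; a·n₀/n = 89·192/327 = 52.2569; c·n₁/n = 42·135/327 = 17.3394
RR_MH = (4.7264 + 149.0476 + 52.2569) / (3.4092 + 91.5729 + 17.3394) = 206.0309 / 112.3215 = 1.83430

1.83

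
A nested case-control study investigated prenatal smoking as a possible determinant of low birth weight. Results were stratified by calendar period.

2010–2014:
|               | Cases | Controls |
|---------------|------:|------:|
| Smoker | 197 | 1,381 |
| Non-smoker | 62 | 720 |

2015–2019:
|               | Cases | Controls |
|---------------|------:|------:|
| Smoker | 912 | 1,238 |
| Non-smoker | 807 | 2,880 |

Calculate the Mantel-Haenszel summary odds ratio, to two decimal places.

2.46

OR_MH = Σ(aᵢdᵢ/nᵢ) / Σ(bᵢcᵢ/nᵢ), where nᵢ is the stratum total.
Stratum 1 (2010–2014): n = 2360; a·d/n = 197·720/2360 = 60.1017; b·c/n = 1381·62/2360 = 36.2805
Stratum 2 (2015–2019): n = 5837; a·d/n = 912·2880/5837 = 449.9846; b·c/n = 1238·807/5837 = 171.1609
OR_MH = (60.1017 + 449.9846) / (36.2805 + 171.1609) = 510.0863 / 207.4414 = 2.45894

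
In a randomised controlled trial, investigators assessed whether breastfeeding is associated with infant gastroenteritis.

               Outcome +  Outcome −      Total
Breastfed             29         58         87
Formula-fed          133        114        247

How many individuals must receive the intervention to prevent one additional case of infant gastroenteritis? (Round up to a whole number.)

5

Risk in treated group = 29/87 = 0.33333; risk in control = 133/247 = 0.53846.
Absolute risk reduction = 0.53846 − 0.33333 = 0.20513
NNT = 1 / ARR = 1 / 0.20513 = 4.875 → round up → 5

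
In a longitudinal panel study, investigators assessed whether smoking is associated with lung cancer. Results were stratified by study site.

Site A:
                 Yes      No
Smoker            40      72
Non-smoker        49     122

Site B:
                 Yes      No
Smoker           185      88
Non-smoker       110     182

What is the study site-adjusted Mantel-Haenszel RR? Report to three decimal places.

1.651

RR_MH = Σ(aᵢ·n₀ᵢ/nᵢ) / Σ(cᵢ·n₁ᵢ/nᵢ), with n₁ᵢ = aᵢ+bᵢ (exposed), n₀ᵢ = cᵢ+dᵢ (unexposed), nᵢ = n₁ᵢ+n₀ᵢ.
Stratum 1 (Site A): n₁ = 112, n₀ = 171, n = 283; a·n₀/n = 40·171/283 = 24.1696; c·n₁/n = 49·112/283 = 19.3922
Stratum 2 (Site B): n₁ = 273, n₀ = 292, n = 565; a·n₀/n = 185·292/565 = 95.6106; c·n₁/n = 110·273/565 = 53.1504
RR_MH = (24.1696 + 95.6106) / (19.3922 + 53.1504) = 119.7802 / 72.5427 = 1.65117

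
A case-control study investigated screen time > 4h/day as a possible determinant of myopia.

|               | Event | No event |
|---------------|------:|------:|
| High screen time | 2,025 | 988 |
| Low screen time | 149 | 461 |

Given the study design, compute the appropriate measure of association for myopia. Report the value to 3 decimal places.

6.341

Cells: a = 2025, b = 988, c = 149, d = 461.
This is a case-control study: participants were sampled on outcome status, so risks in the source population cannot be estimated directly — relative risk is not valid here. The odds ratio is the appropriate measure.
OR = (a·d)/(b·c) = (2025 × 461) / (988 × 149) = 933525 / 147212 = 6.34136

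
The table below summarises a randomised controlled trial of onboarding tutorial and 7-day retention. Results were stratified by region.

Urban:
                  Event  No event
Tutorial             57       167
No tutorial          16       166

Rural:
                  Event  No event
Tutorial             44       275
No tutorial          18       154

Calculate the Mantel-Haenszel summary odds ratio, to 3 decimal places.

OR_MH = Σ(aᵢdᵢ/nᵢ) / Σ(bᵢcᵢ/nᵢ), where nᵢ is the stratum total.
Stratum 1 (Urban): n = 406; a·d/n = 57·166/406 = 23.3054; b·c/n = 167·16/406 = 6.5813
Stratum 2 (Rural): n = 491; a·d/n = 44·154/491 = 13.8004; b·c/n = 275·18/491 = 10.0815
OR_MH = (23.3054 + 13.8004) / (6.5813 + 10.0815) = 37.1058 / 16.6627 = 2.22687

2.227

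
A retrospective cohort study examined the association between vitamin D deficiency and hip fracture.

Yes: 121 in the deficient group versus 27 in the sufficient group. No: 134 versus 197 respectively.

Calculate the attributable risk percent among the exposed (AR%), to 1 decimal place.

74.6

From the description: a = 121, b = 134, c = 27, d = 197.
Risk in exposed = 121/255 = 0.47451; risk in unexposed = 27/224 = 0.12054.
RR = 0.47451/0.12054 = 3.93667
AR% = (RR − 1)/RR × 100 = (3.93667 − 1)/3.93667 × 100 = 74.5978%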